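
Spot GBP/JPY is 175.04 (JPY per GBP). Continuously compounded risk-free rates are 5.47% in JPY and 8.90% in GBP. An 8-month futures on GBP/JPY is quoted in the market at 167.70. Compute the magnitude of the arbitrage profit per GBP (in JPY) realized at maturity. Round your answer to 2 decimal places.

Fair futures: F* = S·e^(carry·T), with carry = (r_JPY − r_GBP) = 0.0547 − 0.0890 = -0.0343
F* = 175.04 · e^(-0.0343 × 8/12) = 175.04 · e^-0.022867 = 175.04 × 0.977392 = 171.0827
Market 167.70 < fair 171.0827: forward underpriced → reverse cash-and-carry (short spot, go long the forward).
At maturity, profit = |F_mkt − F*| = |167.70 − 171.0827| = 3.38 per GBP (in JPY)

3.38 per GBP (in JPY)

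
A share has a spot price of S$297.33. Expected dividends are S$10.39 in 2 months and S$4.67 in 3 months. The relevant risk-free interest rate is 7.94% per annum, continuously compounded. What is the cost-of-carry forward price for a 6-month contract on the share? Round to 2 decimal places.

PV(dividends) I = 10.39·e^(−0.0794·2/12) + 4.67·e^(−0.0794·3/12)
I = 10.2534 + 4.5782 = 14.8316
F = (S − I)·e^(rT) = (297.33 − 14.8316) · e^(0.0794·6/12)
= 282.4984 · e^0.039700 = 282.4984 × 1.040499 = S$293.94

S$293.94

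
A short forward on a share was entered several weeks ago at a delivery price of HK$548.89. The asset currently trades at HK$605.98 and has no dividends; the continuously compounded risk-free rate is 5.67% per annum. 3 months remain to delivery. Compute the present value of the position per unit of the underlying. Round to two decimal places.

-HK$64.82

Current fair forward for the remaining 3 months: F = S·e^(r·T), r = 0.0567
F = 605.98 · e^(0.0567 × 3/12) = 605.98 × 1.014276 = 614.6310
Value of long forward = (F − K)·e^(−rT) = (614.6310 − 548.89) · e^(−0.0567·3/12)
= 65.7410 × 0.985925 = 64.82
Short position value = −(long value) = -HK$64.82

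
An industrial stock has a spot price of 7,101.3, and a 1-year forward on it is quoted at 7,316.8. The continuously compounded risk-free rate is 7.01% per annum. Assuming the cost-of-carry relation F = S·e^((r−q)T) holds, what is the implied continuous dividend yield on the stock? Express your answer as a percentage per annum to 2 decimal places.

From F = S·e^((r−q)T): (r − q) = ln(F/S)/T
ln(7316.8/7101.3) = ln(1.030347) = 0.029896
(r − q) = 0.029896 / (12/12) = 0.029896
q = r − ln(F/S)/T = 0.0701 − 0.029896 = 0.040204
q = 4.02%

4.02%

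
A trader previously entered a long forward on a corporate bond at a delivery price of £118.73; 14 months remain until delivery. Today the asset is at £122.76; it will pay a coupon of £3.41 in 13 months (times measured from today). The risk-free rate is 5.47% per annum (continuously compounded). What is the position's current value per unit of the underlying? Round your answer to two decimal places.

£8.16

PV(remaining coupons) I = 3.41·e^(−0.0547·13/12) = 3.2138
Current forward F = (S − I)·e^(rT) = (122.76 − 3.2138)·e^(0.0547·14/12) = 119.5462 × 1.065897 = 127.4239
Value (long) = (F − K)·e^(−rT) = (127.4239 − 118.73) × 0.938177 = 8.1564
Value = £8.16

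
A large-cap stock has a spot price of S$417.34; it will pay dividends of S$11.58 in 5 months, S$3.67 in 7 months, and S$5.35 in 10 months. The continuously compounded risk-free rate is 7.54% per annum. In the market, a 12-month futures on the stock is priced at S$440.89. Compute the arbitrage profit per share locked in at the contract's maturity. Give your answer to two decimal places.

S$12.17 per share

PV(dividends) I = 11.58·e^(−0.0754·5/12) + 3.67·e^(−0.0754·7/12) + 5.35·e^(−0.0754·10/12) = 19.7581
Fair futures F* = (S − I)·e^(rT) = (417.34 − 19.7581)·e^0.075400 = 397.5819 × 1.078315 = 428.7185
Market S$440.89 > fair 428.7185: forward overpriced → cash-and-carry (borrow at r, buy the stock and collect the dividends, short the forward).
Profit at T = |F_mkt − F*| = |440.89 − 428.7185| = S$12.17 per share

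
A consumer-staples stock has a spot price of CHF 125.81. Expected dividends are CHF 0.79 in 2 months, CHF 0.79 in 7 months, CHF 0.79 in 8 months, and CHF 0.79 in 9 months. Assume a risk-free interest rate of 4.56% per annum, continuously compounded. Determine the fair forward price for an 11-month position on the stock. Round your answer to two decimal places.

CHF 127.97

PV(dividends) I = 0.79·e^(−0.0456·2/12) + 0.79·e^(−0.0456·7/12) + 0.79·e^(−0.0456·8/12) + 0.79·e^(−0.0456·9/12)
I = 0.7840 + 0.7693 + 0.7663 + 0.7634 = 3.0830
F = (S − I)·e^(rT) = (125.81 − 3.0830) · e^(0.0456·11/12)
= 122.7270 · e^0.041800 = 122.7270 × 1.042686 = CHF 127.97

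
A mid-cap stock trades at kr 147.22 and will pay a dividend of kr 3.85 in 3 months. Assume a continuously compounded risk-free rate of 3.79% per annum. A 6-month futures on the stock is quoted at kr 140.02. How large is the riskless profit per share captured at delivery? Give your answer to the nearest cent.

PV(dividends) I = 3.85·e^(−0.0379·3/12) = 3.8137
Fair futures F* = (S − I)·e^(rT) = (147.22 − 3.8137)·e^0.018950 = 143.4063 × 1.019131 = 146.1498
Market kr 140.02 < fair 146.1498: forward underpriced → reverse cash-and-carry (short the stock, invest proceeds at r, pay the dividends, go long the forward).
Profit at T = |F_mkt − F*| = |140.02 − 146.1498| = kr 6.13 per share

kr 6.13 per share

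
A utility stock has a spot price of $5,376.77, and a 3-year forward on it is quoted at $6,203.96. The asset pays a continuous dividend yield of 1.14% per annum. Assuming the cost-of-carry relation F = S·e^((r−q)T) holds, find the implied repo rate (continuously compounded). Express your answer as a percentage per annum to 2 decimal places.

5.91%

From F = S·e^((r−q)T): (r − q) = ln(F/S)/T
ln(6203.96/5376.77) = ln(1.153845) = 0.143100
(r − q) = 0.143100 / (3) = 0.047700
r = ln(F/S)/T + q = 0.047700 + 0.0114 = 0.059100
r = 5.91%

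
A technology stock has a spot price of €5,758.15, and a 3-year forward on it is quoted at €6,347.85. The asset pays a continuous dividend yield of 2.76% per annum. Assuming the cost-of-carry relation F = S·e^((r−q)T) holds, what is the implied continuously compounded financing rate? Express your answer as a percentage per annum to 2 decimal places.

6.01%

From F = S·e^((r−q)T): (r − q) = ln(F/S)/T
ln(6347.85/5758.15) = ln(1.102411) = 0.097500
(r − q) = 0.097500 / (3) = 0.032500
r = ln(F/S)/T + q = 0.032500 + 0.0276 = 0.060100
r = 6.01%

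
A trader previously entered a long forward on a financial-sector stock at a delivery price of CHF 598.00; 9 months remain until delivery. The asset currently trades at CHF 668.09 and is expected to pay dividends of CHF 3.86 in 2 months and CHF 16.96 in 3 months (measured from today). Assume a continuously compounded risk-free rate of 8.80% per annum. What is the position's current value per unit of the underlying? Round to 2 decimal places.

CHF 87.89

PV(remaining dividends) I = 3.86·e^(−0.0880·2/12) + 16.96·e^(−0.0880·3/12) = 20.3948
Current forward F = (S − I)·e^(rT) = (668.09 − 20.3948)·e^(0.0880·9/12) = 647.6952 × 1.068227 = 691.8855
Value (long) = (F − K)·e^(−rT) = (691.8855 − 598.00) × 0.936131 = 87.8891
Value = CHF 87.89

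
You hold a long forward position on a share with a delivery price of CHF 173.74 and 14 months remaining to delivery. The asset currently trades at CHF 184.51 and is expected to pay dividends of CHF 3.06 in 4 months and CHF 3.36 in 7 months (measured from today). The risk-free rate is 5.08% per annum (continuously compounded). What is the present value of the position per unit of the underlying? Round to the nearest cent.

CHF 14.50

PV(remaining dividends) I = 3.06·e^(−0.0508·4/12) + 3.36·e^(−0.0508·7/12) = 6.2705
Current forward F = (S − I)·e^(rT) = (184.51 − 6.2705)·e^(0.0508·14/12) = 178.2395 × 1.061058 = 189.1224
Value (long) = (F − K)·e^(−rT) = (189.1224 − 173.74) × 0.942455 = 14.4972
Value = CHF 14.50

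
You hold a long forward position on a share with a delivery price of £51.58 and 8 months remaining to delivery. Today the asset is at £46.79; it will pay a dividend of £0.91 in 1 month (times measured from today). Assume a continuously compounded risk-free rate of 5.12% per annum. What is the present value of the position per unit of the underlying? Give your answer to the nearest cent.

-£3.97

PV(remaining dividends) I = 0.91·e^(−0.0512·1/12) = 0.9061
Current forward F = (S − I)·e^(rT) = (46.79 − 0.9061)·e^(0.0512·8/12) = 45.8839 × 1.034723 = 47.4771
Value (long) = (F − K)·e^(−rT) = (47.4771 − 51.58) × 0.966443 = -3.9652
Value = -£3.97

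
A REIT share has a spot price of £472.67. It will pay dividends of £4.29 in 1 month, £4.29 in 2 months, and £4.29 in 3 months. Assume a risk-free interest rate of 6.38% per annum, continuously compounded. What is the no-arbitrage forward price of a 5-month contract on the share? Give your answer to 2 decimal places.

£472.33

PV(dividends) I = 4.29·e^(−0.0638·1/12) + 4.29·e^(−0.0638·2/12) + 4.29·e^(−0.0638·3/12)
I = 4.2673 + 4.2446 + 4.2221 = 12.7340
F = (S − I)·e^(rT) = (472.67 − 12.7340) · e^(0.0638·5/12)
= 459.9360 · e^0.026583 = 459.9360 × 1.026939 = £472.33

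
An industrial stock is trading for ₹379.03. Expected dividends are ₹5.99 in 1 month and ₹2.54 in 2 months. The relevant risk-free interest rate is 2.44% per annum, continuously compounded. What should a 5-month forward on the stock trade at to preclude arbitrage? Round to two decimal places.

₹374.31

PV(dividends) I = 5.99·e^(−0.0244·1/12) + 2.54·e^(−0.0244·2/12)
I = 5.9778 + 2.5297 = 8.5075
F = (S − I)·e^(rT) = (379.03 − 8.5075) · e^(0.0244·5/12)
= 370.5225 · e^0.010167 = 370.5225 × 1.010219 = ₹374.31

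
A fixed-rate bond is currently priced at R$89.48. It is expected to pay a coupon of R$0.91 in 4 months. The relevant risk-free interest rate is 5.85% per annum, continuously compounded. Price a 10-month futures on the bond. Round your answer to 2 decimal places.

R$93.01

PV(coupons) I = 0.91·e^(−0.0585·4/12)
I = 0.8924
F = (S − I)·e^(rT) = (89.48 − 0.8924) · e^(0.0585·10/12)
= 88.5876 · e^0.048750 = 88.5876 × 1.049958 = R$93.01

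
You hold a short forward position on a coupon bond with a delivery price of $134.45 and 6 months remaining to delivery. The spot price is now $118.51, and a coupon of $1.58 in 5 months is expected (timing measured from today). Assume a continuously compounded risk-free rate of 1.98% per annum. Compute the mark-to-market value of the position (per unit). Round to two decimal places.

$16.18

PV(remaining coupons) I = 1.58·e^(−0.0198·5/12) = 1.5670
Current forward F = (S − I)·e^(rT) = (118.51 − 1.5670)·e^(0.0198·6/12) = 116.9430 × 1.009949 = 118.1065
Value (long) = (F − K)·e^(−rT) = (118.1065 − 134.45) × 0.990149 = -16.1825
Short position value = −(long value) = $16.18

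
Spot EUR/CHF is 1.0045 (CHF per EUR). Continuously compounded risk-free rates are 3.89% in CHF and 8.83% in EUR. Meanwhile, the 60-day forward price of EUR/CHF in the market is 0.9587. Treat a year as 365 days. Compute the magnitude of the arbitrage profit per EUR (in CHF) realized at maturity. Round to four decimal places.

Fair forward: F* = S·e^(carry·T), with carry = (r_CHF − r_EUR) = 0.0389 − 0.0883 = -0.0494
F* = 1.0045 · e^(-0.0494 × 60/365) = 1.0045 · e^-0.008121 = 1.0045 × 0.991912 = 0.9964
Market 0.9587 < fair 0.9964: forward underpriced → reverse cash-and-carry (short spot, go long the forward).
At maturity, profit = |F_mkt − F*| = |0.9587 − 0.9964| = 0.0377 per EUR (in CHF)

0.0377 per EUR (in CHF)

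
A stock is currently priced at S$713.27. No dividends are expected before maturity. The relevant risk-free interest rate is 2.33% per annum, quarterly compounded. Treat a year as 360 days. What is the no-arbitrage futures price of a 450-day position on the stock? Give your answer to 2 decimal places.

S$734.29

F = S · (1+r/4)^(4T)
= 713.27 × 1.029466
F = S$734.29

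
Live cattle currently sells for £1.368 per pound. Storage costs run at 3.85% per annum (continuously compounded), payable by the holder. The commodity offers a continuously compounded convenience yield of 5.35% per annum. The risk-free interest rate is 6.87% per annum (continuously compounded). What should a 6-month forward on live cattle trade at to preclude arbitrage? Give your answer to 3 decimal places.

Net carry = r + u − y = 0.0687 + 0.0385 − 0.0535 = 0.0537
F = S·e^((r+u−y)T) = 1.368 · e^(0.0537 × 6/12) = 1.368 · e^0.026850
= 1.368 × 1.027214 = £1.405 per pound

£1.405 per pound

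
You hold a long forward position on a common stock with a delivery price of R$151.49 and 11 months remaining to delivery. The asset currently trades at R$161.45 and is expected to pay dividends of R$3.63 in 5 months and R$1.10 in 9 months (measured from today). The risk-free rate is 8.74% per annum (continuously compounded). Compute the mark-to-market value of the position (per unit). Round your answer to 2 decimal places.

R$17.09

PV(remaining dividends) I = 3.63·e^(−0.0874·5/12) + 1.10·e^(−0.0874·9/12) = 4.5304
Current forward F = (S − I)·e^(rT) = (161.45 − 4.5304)·e^(0.0874·11/12) = 156.9196 × 1.083413 = 170.0087
Value (long) = (F − K)·e^(−rT) = (170.0087 − 151.49) × 0.923009 = 17.0929
Value = R$17.09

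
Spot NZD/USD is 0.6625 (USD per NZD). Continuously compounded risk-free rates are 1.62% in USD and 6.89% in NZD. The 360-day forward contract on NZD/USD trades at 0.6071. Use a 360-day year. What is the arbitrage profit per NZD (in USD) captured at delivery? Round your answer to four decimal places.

Fair forward: F* = S·e^(carry·T), with carry = (r_USD − r_NZD) = 0.0162 − 0.0689 = -0.0527
F* = 0.6625 · e^(-0.0527 × 360/360) = 0.6625 · e^-0.052700 = 0.6625 × 0.948665 = 0.6285
Market 0.6071 < fair 0.6285: forward underpriced → reverse cash-and-carry (short spot, go long the forward).
At maturity, profit = |F_mkt − F*| = |0.6071 − 0.6285| = 0.0214 per NZD (in USD)

0.0214 per NZD (in USD)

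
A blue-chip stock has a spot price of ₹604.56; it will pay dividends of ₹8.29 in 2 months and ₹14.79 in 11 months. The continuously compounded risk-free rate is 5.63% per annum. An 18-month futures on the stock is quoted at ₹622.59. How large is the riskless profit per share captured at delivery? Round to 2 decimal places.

PV(dividends) I = 8.29·e^(−0.0563·2/12) + 14.79·e^(−0.0563·11/12) = 22.2587
Fair futures F* = (S − I)·e^(rT) = (604.56 − 22.2587)·e^0.084450 = 582.3013 × 1.088118 = 633.6125
Market ₹622.59 < fair 633.6125: forward underpriced → reverse cash-and-carry (short the stock, invest proceeds at r, pay the dividends, go long the forward).
Profit at T = |F_mkt − F*| = |622.59 − 633.6125| = ₹11.02 per share

₹11.02 per share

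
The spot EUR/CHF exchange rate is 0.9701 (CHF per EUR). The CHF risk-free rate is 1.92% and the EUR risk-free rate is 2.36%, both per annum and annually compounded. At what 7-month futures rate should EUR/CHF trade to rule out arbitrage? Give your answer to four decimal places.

0.9677

By covered interest parity, F = S · (1+r_CHF)^T / (1+r_EUR)^T
= 0.9701 × 1.011156 / 1.013700 = 0.9701 × 0.997490
F = 0.9677 CHF per EUR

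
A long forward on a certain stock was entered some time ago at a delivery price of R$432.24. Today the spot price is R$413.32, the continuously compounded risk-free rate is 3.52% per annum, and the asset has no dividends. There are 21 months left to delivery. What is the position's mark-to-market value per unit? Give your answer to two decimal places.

Current fair forward for the remaining 21 months: F = S·e^(r·T), r = 0.0352
F = 413.32 · e^(0.0352 × 21/12) = 413.32 × 1.063537 = 439.5811
Value of long forward = (F − K)·e^(−rT) = (439.5811 − 432.24) · e^(−0.0352·21/12)
= 7.3411 × 0.940259 = 6.90

R$6.90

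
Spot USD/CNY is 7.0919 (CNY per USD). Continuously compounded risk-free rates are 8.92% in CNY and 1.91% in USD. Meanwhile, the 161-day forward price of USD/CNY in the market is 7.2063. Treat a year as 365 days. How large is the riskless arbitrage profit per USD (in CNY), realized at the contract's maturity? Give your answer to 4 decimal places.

Fair forward: F* = S·e^(carry·T), with carry = (r_CNY − r_USD) = 0.0892 − 0.0191 = 0.0701
F* = 7.0919 · e^(0.0701 × 161/365) = 7.0919 · e^0.030921 = 7.0919 × 1.031404 = 7.3146
Market 7.2063 < fair 7.3146: forward underpriced → reverse cash-and-carry (short spot, go long the forward).
At maturity, profit = |F_mkt − F*| = |7.2063 − 7.3146| = 0.1083 per USD (in CNY)

0.1083 per USD (in CNY)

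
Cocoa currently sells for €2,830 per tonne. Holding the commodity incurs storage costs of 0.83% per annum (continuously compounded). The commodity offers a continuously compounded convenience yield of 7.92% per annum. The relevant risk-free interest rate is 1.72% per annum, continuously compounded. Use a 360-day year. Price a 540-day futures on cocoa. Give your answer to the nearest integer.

€2,611 per tonne

Net carry = r + u − y = 0.0172 + 0.0083 − 0.0792 = -0.0537
F = S·e^((r+u−y)T) = 2830 · e^(-0.0537 × 540/360) = 2830 · e^-0.080550
= 2830 × 0.922609 = €2,611 per tonne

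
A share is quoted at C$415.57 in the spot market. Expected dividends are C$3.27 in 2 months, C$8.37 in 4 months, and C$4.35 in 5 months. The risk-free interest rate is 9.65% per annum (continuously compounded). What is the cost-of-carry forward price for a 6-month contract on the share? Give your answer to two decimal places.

PV(dividends) I = 3.27·e^(−0.0965·2/12) + 8.37·e^(−0.0965·4/12) + 4.35·e^(−0.0965·5/12)
I = 3.2178 + 8.1050 + 4.1786 = 15.5014
F = (S − I)·e^(rT) = (415.57 − 15.5014) · e^(0.0965·6/12)
= 400.0686 · e^0.048250 = 400.0686 × 1.049433 = C$419.85

C$419.85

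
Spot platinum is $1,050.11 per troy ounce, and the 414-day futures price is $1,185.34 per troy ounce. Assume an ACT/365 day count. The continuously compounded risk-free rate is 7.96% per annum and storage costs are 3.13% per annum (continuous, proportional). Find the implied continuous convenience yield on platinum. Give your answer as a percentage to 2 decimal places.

F = S·e^((r+u−y)T) ⇒ (r+u−y) = ln(F/S)/T
ln(1185.34/1050.11) = 0.121135; /T ⇒ 0.106798
y = r + u − ln(F/S)/T = 0.0796 + 0.0313 − 0.106798 = 0.004102
y = 0.41%

0.41%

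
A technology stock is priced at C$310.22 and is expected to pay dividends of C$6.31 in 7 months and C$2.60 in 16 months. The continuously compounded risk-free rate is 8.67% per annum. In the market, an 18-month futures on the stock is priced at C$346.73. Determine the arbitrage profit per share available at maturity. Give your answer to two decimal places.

C$2.89 per share

PV(dividends) I = 6.31·e^(−0.0867·7/12) + 2.60·e^(−0.0867·16/12) = 8.3150
Fair futures F* = (S − I)·e^(rT) = (310.22 − 8.3150)·e^0.130050 = 301.9050 × 1.138885 = 343.8351
Market C$346.73 > fair 343.8351: forward overpriced → cash-and-carry (borrow at r, buy the stock and collect the dividends, short the forward).
Profit at T = |F_mkt − F*| = |346.73 − 343.8351| = C$2.89 per share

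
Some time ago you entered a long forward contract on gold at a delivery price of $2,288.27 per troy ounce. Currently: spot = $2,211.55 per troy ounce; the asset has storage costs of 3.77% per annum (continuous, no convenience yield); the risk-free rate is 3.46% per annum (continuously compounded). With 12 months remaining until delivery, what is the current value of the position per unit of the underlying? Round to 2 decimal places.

Current fair forward for the remaining 12 months: F = S·e^((r + u)·T), (r + u) = 0.0346 + 0.0377 = 0.0723
F = 2211.55 · e^(0.0723 × 12/12) = 2211.55 × 1.07497779 = 2377.3671
Value of long forward = (F − K)·e^(−rT) = (2377.3671 − 2288.27) · e^(−0.0346·12/12)
= 89.0971 × 0.96599174 = 86.07

$86.07 per troy ounce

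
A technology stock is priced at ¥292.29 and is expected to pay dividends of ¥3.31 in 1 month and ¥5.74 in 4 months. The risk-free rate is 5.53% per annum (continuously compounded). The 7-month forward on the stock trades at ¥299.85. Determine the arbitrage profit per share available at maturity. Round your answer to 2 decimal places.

¥7.20 per share

PV(dividends) I = 3.31·e^(−0.0553·1/12) + 5.74·e^(−0.0553·4/12) = 8.9299
Fair forward F* = (S − I)·e^(rT) = (292.29 − 8.9299)·e^0.032258 = 283.3601 × 1.032784 = 292.6498
Market ¥299.85 > fair 292.6498: forward overpriced → cash-and-carry (borrow at r, buy the stock and collect the dividends, short the forward).
Profit at T = |F_mkt − F*| = |299.85 − 292.6498| = ¥7.20 per share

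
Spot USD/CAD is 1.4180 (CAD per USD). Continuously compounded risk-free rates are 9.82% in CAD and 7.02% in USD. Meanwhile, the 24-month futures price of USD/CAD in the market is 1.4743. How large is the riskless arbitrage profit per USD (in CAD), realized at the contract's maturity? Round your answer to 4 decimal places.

Fair futures: F* = S·e^(carry·T), with carry = (r_CAD − r_USD) = 0.0982 − 0.0702 = 0.0280
F* = 1.4180 · e^(0.0280 × 24/12) = 1.4180 · e^0.056000 = 1.4180 × 1.057598 = 1.4997
Market 1.4743 < fair 1.4997: forward underpriced → reverse cash-and-carry (short spot, go long the forward).
At maturity, profit = |F_mkt − F*| = |1.4743 − 1.4997| = 0.0254 per USD (in CAD)

0.0254 per USD (in CAD)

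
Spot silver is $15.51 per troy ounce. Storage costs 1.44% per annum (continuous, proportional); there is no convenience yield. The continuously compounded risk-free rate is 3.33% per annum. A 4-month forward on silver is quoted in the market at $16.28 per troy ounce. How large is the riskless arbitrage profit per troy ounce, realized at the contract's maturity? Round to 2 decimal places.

$0.52 per troy ounce

Fair forward: F* = S·e^(carry·T), with carry = (r + u) = 0.0333 + 0.0144 = 0.0477
F* = 15.51 · e^(0.0477 × 4/12) = 15.51 · e^0.015900 = 15.51 × 1.016027 = $15.7586
Market $16.28 > fair $15.7586: forward overpriced → cash-and-carry (buy spot, short the forward).
At maturity, profit = |F_mkt − F*| = |16.28 − 15.7586| = $0.52 per troy ounce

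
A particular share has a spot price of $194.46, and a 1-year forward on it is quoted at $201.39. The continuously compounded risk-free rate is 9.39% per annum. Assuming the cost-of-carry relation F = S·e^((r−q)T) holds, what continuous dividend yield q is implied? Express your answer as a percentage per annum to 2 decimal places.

From F = S·e^((r−q)T): (r − q) = ln(F/S)/T
ln(201.39/194.46) = ln(1.035637) = 0.035017
(r − q) = 0.035017 / (1) = 0.035017
q = r − ln(F/S)/T = 0.0939 − 0.035017 = 0.058883
q = 5.89%

5.89%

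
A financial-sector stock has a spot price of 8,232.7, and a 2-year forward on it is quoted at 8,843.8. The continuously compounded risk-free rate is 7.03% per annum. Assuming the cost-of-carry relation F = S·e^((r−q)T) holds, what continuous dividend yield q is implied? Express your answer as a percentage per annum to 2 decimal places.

3.45%

From F = S·e^((r−q)T): (r − q) = ln(F/S)/T
ln(8843.8/8232.7) = ln(1.074228) = 0.071602
(r − q) = 0.071602 / (2) = 0.035801
q = r − ln(F/S)/T = 0.0703 − 0.035801 = 0.034499
q = 3.45%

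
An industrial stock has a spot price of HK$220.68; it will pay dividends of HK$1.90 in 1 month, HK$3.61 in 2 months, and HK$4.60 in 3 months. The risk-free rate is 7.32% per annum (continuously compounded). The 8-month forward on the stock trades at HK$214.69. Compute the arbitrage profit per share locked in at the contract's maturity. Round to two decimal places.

PV(dividends) I = 1.90·e^(−0.0732·1/12) + 3.61·e^(−0.0732·2/12) + 4.60·e^(−0.0732·3/12) = 9.9713
Fair forward F* = (S − I)·e^(rT) = (220.68 − 9.9713)·e^0.048800 = 210.7087 × 1.050010 = 221.2462
Market HK$214.69 < fair 221.2462: forward underpriced → reverse cash-and-carry (short the stock, invest proceeds at r, pay the dividends, go long the forward).
Profit at T = |F_mkt − F*| = |214.69 − 221.2462| = HK$6.56 per share

HK$6.56 per share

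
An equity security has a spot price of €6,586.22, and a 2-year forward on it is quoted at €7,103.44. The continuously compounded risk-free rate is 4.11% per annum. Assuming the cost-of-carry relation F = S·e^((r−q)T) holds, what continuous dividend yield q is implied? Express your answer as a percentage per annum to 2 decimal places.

From F = S·e^((r−q)T): (r − q) = ln(F/S)/T
ln(7103.44/6586.22) = ln(1.078531) = 0.075600
(r − q) = 0.075600 / (2) = 0.037800
q = r − ln(F/S)/T = 0.0411 − 0.037800 = 0.003300
q = 0.33%

0.33%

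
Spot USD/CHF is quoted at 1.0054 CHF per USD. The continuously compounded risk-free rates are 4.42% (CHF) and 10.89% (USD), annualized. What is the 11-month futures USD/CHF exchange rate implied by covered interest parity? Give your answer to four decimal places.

0.9475

F = S·e^((r_CHF − r_USD)T) = 1.0054 · e^((0.0442 − 0.1089) × 11/12)
= 1.0054 · e^-0.059308 = 1.0054 × 0.942416
F = 0.9475 CHF per USD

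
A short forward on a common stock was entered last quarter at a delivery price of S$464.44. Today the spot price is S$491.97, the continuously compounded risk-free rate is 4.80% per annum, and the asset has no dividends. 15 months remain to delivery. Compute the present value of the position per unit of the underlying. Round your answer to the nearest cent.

Current fair forward for the remaining 15 months: F = S·e^(r·T), r = 0.0480
F = 491.97 · e^(0.0480 × 15/12) = 491.97 × 1.061837 = 522.3919
Value of long forward = (F − K)·e^(−rT) = (522.3919 − 464.44) · e^(−0.0480·15/12)
= 57.9519 × 0.941765 = 54.58
Short position value = −(long value) = -S$54.58

-S$54.58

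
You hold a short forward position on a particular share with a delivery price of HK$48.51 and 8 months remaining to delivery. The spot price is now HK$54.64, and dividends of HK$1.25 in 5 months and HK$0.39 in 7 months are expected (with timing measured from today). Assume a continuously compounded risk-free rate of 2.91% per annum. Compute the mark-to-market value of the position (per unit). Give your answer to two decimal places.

PV(remaining dividends) I = 1.25·e^(−0.0291·5/12) + 0.39·e^(−0.0291·7/12) = 1.6184
Current forward F = (S − I)·e^(rT) = (54.64 − 1.6184)·e^(0.0291·8/12) = 53.0216 × 1.019589 = 54.0602
Value (long) = (F − K)·e^(−rT) = (54.0602 − 48.51) × 0.980787 = 5.4436
Short position value = −(long value) = -HK$5.44

-HK$5.44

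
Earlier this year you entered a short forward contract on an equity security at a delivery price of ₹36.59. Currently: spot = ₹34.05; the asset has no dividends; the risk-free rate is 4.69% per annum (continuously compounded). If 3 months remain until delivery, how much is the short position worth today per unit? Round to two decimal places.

₹2.11

Current fair forward for the remaining 3 months: F = S·e^(r·T), r = 0.0469
F = 34.05 · e^(0.0469 × 3/12) = 34.05 × 1.011794 = 34.4516
Value of long forward = (F − K)·e^(−rT) = (34.4516 − 36.59) · e^(−0.0469·3/12)
= -2.1384 × 0.988343 = -2.11
Short position value = −(long value) = ₹2.11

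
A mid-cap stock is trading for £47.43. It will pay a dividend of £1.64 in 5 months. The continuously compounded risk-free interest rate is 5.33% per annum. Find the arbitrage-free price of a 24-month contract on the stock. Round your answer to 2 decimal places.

£50.98

PV(dividends) I = 1.64·e^(−0.0533·5/12)
I = 1.6040
F = (S − I)·e^(rT) = (47.43 − 1.6040) · e^(0.0533·24/12)
= 45.8260 · e^0.106600 = 45.8260 × 1.112489 = £50.98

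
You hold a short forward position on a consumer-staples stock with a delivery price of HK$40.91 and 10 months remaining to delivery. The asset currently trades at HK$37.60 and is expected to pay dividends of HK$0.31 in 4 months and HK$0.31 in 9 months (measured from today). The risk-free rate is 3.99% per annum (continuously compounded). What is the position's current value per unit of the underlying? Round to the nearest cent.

PV(remaining dividends) I = 0.31·e^(−0.0399·4/12) + 0.31·e^(−0.0399·9/12) = 0.6068
Current forward F = (S − I)·e^(rT) = (37.60 − 0.6068)·e^(0.0399·10/12) = 36.9932 × 1.033809 = 38.2439
Value (long) = (F − K)·e^(−rT) = (38.2439 − 40.91) × 0.967297 = -2.5789
Short position value = −(long value) = HK$2.58

HK$2.58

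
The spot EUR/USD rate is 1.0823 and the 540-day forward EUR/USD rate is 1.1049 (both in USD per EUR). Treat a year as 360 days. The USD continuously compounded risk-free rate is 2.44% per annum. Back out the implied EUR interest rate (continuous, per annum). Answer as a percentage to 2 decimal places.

F = S·e^((r_USD − r_EUR)T) ⇒ r_EUR = r_USD − ln(F/S)/T
ln(1.1049/1.0823) = 0.020666; /(540/360) = 0.013777
r_EUR = 0.0244 − 0.013777 = 0.010623
r_EUR = 1.06%

1.06%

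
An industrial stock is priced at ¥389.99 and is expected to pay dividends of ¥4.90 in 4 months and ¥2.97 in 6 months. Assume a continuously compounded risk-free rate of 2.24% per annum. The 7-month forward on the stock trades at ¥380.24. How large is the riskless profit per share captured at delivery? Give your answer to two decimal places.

¥6.98 per share

PV(dividends) I = 4.90·e^(−0.0224·4/12) + 2.97·e^(−0.0224·6/12) = 7.8005
Fair forward F* = (S − I)·e^(rT) = (389.99 − 7.8005)·e^0.013067 = 382.1895 × 1.013153 = 387.2164
Market ¥380.24 < fair 387.2164: forward underpriced → reverse cash-and-carry (short the stock, invest proceeds at r, pay the dividends, go long the forward).
Profit at T = |F_mkt − F*| = |380.24 − 387.2164| = ¥6.98 per share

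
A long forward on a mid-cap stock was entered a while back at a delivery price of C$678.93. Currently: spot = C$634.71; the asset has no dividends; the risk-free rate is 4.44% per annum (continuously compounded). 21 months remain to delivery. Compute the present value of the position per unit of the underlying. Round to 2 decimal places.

C$6.54

Current fair forward for the remaining 21 months: F = S·e^(r·T), r = 0.0444
F = 634.71 · e^(0.0444 × 21/12) = 634.71 × 1.080798 = 685.9933
Value of long forward = (F − K)·e^(−rT) = (685.9933 − 678.93) · e^(−0.0444·21/12)
= 7.0633 × 0.925242 = 6.54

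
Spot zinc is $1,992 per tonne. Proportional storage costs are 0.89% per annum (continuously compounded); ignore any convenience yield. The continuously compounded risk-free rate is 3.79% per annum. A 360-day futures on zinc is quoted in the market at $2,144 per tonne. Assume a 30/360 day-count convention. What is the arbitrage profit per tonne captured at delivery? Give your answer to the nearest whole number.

$57 per tonne

Fair futures: F* = S·e^(carry·T), with carry = (r + u) = 0.0379 + 0.0089 = 0.0468
F* = 1992 · e^(0.0468 × 360/360) = 1992 · e^0.046800 = 1992 × 1.047912 = $2087.4407
Market $2144 > fair $2087.4407: forward overpriced → cash-and-carry (buy spot, short the forward).
At maturity, profit = |F_mkt − F*| = |2144 − 2087.4407| = $57 per tonne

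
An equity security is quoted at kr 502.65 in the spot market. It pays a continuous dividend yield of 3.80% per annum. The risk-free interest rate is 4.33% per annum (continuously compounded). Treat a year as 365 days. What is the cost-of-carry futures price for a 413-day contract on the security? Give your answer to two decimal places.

kr 505.67

F = S·e^((r − q)T) = 502.65 · e^((0.0433 − 0.0380) × 413/365)
= 502.65 · e^0.005997 = 502.65 × 1.006015
F = kr 505.67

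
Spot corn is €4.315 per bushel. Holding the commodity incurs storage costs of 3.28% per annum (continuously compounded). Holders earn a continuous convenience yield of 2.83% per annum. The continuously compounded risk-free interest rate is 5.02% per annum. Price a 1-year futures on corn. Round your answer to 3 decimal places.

€4.558 per bushel

Net carry = r + u − y = 0.0502 + 0.0328 − 0.0283 = 0.0547
F = S·e^((r+u−y)T) = 4.315 · e^(0.0547 × 12/12) = 4.315 · e^0.054700
= 4.315 × 1.056224 = €4.558 per bushel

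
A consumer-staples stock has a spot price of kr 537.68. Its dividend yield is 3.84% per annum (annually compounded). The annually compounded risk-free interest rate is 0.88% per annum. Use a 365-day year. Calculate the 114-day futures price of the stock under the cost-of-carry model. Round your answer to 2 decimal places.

F = S · (1+r)^T / (1+q)^T
= 537.68 × 1.002740 / 1.011838 = 537.68 × 0.991008
F = kr 532.85

kr 532.85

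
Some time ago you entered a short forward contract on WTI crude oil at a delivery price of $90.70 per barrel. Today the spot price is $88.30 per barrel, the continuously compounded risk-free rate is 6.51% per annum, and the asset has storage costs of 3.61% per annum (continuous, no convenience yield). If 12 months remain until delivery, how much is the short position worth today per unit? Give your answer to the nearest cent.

Current fair forward for the remaining 12 months: F = S·e^((r + u)·T), (r + u) = 0.0651 + 0.0361 = 0.1012
F = 88.30 · e^(0.1012 × 12/12) = 88.30 × 1.106498 = 97.7038
Value of long forward = (F − K)·e^(−rT) = (97.7038 − 90.70) · e^(−0.0651·12/12)
= 7.0038 × 0.936974 = 6.56
Short position value = −(long value) = -$6.56

-$6.56 per barrel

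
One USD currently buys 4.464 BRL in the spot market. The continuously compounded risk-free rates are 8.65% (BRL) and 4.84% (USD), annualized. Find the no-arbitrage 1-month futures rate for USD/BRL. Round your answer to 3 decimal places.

4.478

F = S·e^((r_BRL − r_USD)T) = 4.464 · e^((0.0865 − 0.0484) × 1/12)
= 4.464 · e^0.003175 = 4.464 × 1.003180
F = 4.478 BRL per USD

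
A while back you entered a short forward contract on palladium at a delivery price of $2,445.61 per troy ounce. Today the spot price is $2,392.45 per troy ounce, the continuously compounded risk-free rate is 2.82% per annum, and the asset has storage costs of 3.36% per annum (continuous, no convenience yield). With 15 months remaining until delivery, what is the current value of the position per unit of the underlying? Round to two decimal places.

Current fair forward for the remaining 15 months: F = S·e^((r + u)·T), (r + u) = 0.0282 + 0.0336 = 0.0618
F = 2392.45 · e^(0.0618 × 15/12) = 2392.45 × 1.08031212 = 2584.5927
Value of long forward = (F − K)·e^(−rT) = (2584.5927 − 2445.61) · e^(−0.0282·15/12)
= 138.9827 × 0.96536405 = 134.17
Short position value = −(long value) = -$134.17

-$134.17 per troy ounce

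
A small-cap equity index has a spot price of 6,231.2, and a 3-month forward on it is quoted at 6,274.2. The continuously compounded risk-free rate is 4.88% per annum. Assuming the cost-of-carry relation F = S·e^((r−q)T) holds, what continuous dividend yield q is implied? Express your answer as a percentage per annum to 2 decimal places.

2.13%

From F = S·e^((r−q)T): (r − q) = ln(F/S)/T
ln(6274.2/6231.2) = ln(1.006901) = 0.006877
(r − q) = 0.006877 / (3/12) = 0.027508
q = r − ln(F/S)/T = 0.0488 − 0.027508 = 0.021292
q = 2.13%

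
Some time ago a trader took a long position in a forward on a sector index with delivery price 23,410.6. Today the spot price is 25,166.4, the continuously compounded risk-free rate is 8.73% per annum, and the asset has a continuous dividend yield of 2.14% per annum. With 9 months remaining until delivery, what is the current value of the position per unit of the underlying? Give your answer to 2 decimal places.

2838.81

Current fair forward for the remaining 9 months: F = S·e^((r − q)·T), (r − q) = 0.0873 − 0.0214 = 0.0659
F = 25166.4 · e^(0.0659 × 9/12) = 25166.4 × 1.05066679 = 26441.5007
Value of long forward = (F − K)·e^(−rT) = (26441.5007 − 23410.6) · e^(−0.0873·9/12)
= 3030.9007 × 0.93662246 = 2838.81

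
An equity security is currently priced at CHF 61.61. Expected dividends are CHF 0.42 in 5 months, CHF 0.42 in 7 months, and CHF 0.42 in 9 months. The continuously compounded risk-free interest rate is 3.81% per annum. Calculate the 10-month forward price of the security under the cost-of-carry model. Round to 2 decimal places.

PV(dividends) I = 0.42·e^(−0.0381·5/12) + 0.42·e^(−0.0381·7/12) + 0.42·e^(−0.0381·9/12)
I = 0.4134 + 0.4108 + 0.4082 = 1.2324
F = (S − I)·e^(rT) = (61.61 − 1.2324) · e^(0.0381·10/12)
= 60.3776 · e^0.031750 = 60.3776 × 1.032259 = CHF 62.33

CHF 62.33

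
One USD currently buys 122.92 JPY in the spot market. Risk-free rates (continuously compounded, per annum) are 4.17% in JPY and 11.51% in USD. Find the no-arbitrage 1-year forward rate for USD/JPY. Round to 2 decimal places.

F = S·e^((r_JPY − r_USD)T) = 122.92 · e^((0.0417 − 0.1151) × 12/12)
= 122.92 · e^-0.073400 = 122.92 × 0.929229
F = 114.22 JPY per USD

114.22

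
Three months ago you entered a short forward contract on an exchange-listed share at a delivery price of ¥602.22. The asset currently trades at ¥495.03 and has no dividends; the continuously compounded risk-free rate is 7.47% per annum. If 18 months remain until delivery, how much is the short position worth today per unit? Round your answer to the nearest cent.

¥43.35

Current fair forward for the remaining 18 months: F = S·e^(r·T), r = 0.0747
F = 495.03 · e^(0.0747 × 18/12) = 495.03 × 1.118569 = 553.7252
Value of long forward = (F − K)·e^(−rT) = (553.7252 − 602.22) · e^(−0.0747·18/12)
= -48.4948 × 0.894000 = -43.35
Short position value = −(long value) = ¥43.35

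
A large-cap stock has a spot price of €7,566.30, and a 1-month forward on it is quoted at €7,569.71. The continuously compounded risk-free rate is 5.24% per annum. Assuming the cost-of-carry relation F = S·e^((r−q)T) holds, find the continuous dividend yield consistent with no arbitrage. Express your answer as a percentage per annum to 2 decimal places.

From F = S·e^((r−q)T): (r − q) = ln(F/S)/T
ln(7569.71/7566.30) = ln(1.000451) = 0.000451
(r − q) = 0.000451 / (1/12) = 0.005412
q = r − ln(F/S)/T = 0.0524 − 0.005412 = 0.046988
q = 4.70%

4.70%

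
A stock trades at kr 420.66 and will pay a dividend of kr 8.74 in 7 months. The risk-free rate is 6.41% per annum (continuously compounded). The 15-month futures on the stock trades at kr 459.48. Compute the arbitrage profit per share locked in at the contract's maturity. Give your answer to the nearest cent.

PV(dividends) I = 8.74·e^(−0.0641·7/12) = 8.4192
Fair futures F* = (S − I)·e^(rT) = (420.66 − 8.4192)·e^0.080125 = 412.2408 × 1.083422 = 446.6308
Market kr 459.48 > fair 446.6308: forward overpriced → cash-and-carry (borrow at r, buy the stock and collect the dividends, short the forward).
Profit at T = |F_mkt − F*| = |459.48 − 446.6308| = kr 12.85 per share

kr 12.85 per share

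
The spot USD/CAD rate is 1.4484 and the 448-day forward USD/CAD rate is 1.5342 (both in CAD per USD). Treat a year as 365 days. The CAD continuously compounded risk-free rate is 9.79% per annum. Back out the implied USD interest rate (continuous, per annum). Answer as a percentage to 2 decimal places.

5.10%

F = S·e^((r_CAD − r_USD)T) ⇒ r_USD = r_CAD − ln(F/S)/T
ln(1.5342/1.4484) = 0.057550; /(448/365) = 0.046888
r_USD = 0.0979 − 0.046888 = 0.051012
r_USD = 5.10%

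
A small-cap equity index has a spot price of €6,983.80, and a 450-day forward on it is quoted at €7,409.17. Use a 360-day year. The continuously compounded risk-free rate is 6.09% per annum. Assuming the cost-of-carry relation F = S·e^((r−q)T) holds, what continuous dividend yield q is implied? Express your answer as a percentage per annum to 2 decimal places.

1.36%

From F = S·e^((r−q)T): (r − q) = ln(F/S)/T
ln(7409.17/6983.80) = ln(1.060908) = 0.059125
(r − q) = 0.059125 / (450/360) = 0.047300
q = r − ln(F/S)/T = 0.0609 − 0.047300 = 0.013600
q = 1.36%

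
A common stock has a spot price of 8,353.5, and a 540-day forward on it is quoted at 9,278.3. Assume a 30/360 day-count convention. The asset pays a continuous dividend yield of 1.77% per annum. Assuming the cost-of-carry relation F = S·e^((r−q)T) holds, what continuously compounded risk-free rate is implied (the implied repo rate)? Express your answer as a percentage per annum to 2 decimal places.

8.77%

From F = S·e^((r−q)T): (r − q) = ln(F/S)/T
ln(9278.3/8353.5) = ln(1.110708) = 0.104998
(r − q) = 0.104998 / (540/360) = 0.069999
r = ln(F/S)/T + q = 0.069999 + 0.0177 = 0.087699
r = 8.77%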